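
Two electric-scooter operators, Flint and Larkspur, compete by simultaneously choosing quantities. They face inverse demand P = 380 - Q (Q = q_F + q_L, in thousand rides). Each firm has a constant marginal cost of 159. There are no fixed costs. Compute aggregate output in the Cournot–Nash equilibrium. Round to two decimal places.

A representative firm's profit is π_i = q_i(380 - Q) - 159q_i.
First-order condition (treating rivals' output as given): 221 - 2q_i - q_j = 0.
By symmetry each firm produces the same amount; substituting q_j = q_i yields q_i = 221/3.
Total output Q = 221/3 + 221/3 = 442/3.

147.33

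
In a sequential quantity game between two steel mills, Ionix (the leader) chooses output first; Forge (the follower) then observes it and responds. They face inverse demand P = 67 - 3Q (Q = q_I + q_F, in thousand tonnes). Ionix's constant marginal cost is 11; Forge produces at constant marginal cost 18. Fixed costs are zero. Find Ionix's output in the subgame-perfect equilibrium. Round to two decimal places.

The follower Forge best-responds to any q_I: π_F = (67 - 3Q)q_F - 18q_F.
∂π_F/∂q_F = 49 - 3q_I - 6q_F = 0 gives the reaction function q_F = (49 - 3q_I)/6.
The leader anticipates this reaction. Substituting into P = 67 - 3Q gives P = 85/2 - (3/2)q_I, so π_I = (85/2 - (3/2)q_I)q_I - 11q_I.
The leader's first-order condition 63/2 - 3q_I = 0 yields q_I = 21/2.
Then q_F = (49 - 3·(21/2))/6 = 35/12.

10.50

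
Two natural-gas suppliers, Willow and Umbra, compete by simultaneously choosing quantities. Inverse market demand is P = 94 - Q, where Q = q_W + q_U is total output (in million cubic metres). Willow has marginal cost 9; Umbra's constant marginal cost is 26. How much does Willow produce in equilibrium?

34

Willow's profit: π_W = (94 - Q)q_W - (9q_W). Setting ∂π_W/∂q_W = 0: 85 - 2q_W - (q_U) = 0.
Umbra's first-order condition: 68 - 2q_U - (q_W) = 0.
Best responses: q_W = (85 - q_U)/2, q_U = (68 - q_W)/2.
Substituting one into the other gives q_W = 34 and q_U = 17.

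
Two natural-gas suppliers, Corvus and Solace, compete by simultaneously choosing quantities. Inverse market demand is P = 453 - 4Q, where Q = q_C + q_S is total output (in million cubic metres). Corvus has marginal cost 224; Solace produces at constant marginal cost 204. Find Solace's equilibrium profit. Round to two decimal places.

Corvus's profit: π_C = (453 - 4Q)q_C - (224q_C). Setting ∂π_C/∂q_C = 0: 229 - 8q_C - 4(q_S) = 0.
Solace's first-order condition: 249 - 8q_S - 4(q_C) = 0.
So q_C = (229 - 4q_S)/8 and q_S = (249 - 4q_C)/8.
Substituting one into the other gives q_C = 209/12 and q_S = 269/12.
Price P = 453 - 4·(239/6) = 881/3.
Solace's profit: (881/3 - 204)·(269/12) = 2010.0278.

2010.03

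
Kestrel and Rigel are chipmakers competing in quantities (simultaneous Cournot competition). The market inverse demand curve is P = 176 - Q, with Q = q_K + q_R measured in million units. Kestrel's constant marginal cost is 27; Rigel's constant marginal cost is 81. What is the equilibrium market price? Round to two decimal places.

94.67

Kestrel's profit: π_K = (176 - Q)q_K - (27q_K). Setting ∂π_K/∂q_K = 0: 149 - 2q_K - (q_R) = 0.
Rigel's profit: π_R = (176 - Q)q_R - (81q_R). Setting ∂π_R/∂q_R = 0: 95 - 2q_R - (q_K) = 0.
So q_K = (149 - q_R)/2 and q_R = (95 - q_K)/2.
Substituting one into the other gives q_K = 203/3 and q_R = 41/3.
Total output Q = 244/3, so price P = 176 - 244/3 = 284/3.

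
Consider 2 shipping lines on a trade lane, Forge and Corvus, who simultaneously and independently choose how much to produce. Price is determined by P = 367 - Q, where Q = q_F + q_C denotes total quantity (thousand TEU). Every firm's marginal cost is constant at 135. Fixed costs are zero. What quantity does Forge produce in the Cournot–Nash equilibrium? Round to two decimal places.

77.33

Each firm earns π_i = (367 - Q)q_i - 135q_i.
Setting ∂π_i/∂q_i = 0 with rivals' quantities fixed: 232 - 2q_i - q_j = 0.
By symmetry each firm produces the same amount; substituting q_j = q_i yields q_i = 232/3.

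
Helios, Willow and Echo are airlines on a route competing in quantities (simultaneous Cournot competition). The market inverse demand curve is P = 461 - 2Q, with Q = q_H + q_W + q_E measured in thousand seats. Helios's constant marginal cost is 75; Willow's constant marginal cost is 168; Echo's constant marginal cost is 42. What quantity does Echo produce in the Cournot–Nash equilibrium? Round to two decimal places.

72.25

Helios's profit: π_H = (461 - 2Q)q_H - (75q_H). Setting ∂π_H/∂q_H = 0: 386 - 4q_H - 2(q_W + q_E) = 0.
Willow's first-order condition: 293 - 4q_W - 2(q_H + q_E) = 0.
Echo's first-order condition: 419 - 4q_E - 2(q_H + q_W) = 0.
Adding the 3 conditions: 1098 − 4Q − 4Q = 0, i.e. Q = 549/4.
Back-substituting: q_H = (386 − 549/2)/2 = 223/4, q_W = (293 − 549/2)/2 = 37/4, q_E = (419 − 549/2)/2 = 289/4.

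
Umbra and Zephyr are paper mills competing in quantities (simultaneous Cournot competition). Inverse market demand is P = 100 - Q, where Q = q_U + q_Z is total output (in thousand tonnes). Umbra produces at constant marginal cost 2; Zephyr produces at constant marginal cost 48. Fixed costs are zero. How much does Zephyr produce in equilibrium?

2

Umbra's profit: π_U = (100 - Q)q_U - (2q_U). Setting ∂π_U/∂q_U = 0: 98 - 2q_U - (q_Z) = 0.
Zephyr's profit: π_Z = (100 - Q)q_Z - (48q_Z). Setting ∂π_Z/∂q_Z = 0: 52 - 2q_Z - (q_U) = 0.
Best responses: q_U = (98 - q_Z)/2, q_Z = (52 - q_U)/2.
Substituting one into the other gives q_U = 48 and q_Z = 2.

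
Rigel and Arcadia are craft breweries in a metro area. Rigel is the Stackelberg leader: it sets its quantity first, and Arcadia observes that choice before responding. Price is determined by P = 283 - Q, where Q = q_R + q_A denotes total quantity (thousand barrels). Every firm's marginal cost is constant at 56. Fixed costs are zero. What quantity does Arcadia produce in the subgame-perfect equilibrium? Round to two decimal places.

56.75

Solve by backward induction. Given q_R, the follower Arcadia maximises π_A = (283 - q_R - q_A)q_A - 56q_A.
∂π_A/∂q_A = 227 - q_R - 2q_A = 0 gives the reaction function q_A = (227 - q_R)/2.
Rigel substitutes q_A(q_R) into its own profit: π_R = q_R(283 - q_R - (227 - q_R)/2) - 56q_R = (339/2 - (1/2)q_R)q_R - 56q_R.
Leader FOC: 227/2 - q_R = 0, so q_R = 227/2.
Then q_A = (227 - 227/2)/2 = 227/4.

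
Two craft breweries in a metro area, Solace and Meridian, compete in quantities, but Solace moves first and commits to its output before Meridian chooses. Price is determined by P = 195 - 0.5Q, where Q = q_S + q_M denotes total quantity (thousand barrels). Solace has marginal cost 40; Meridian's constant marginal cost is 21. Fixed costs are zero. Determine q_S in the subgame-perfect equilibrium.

Solve by backward induction. Given q_S, the follower Meridian maximises π_M = (195 - (1/2)q_S - (1/2)q_M)q_M - 21q_M.
Follower FOC: 174 - (1/2)q_S - q_M = 0, so q_M(q_S) = (174 - (1/2)q_S).
Solace substitutes q_M(q_S) into its own profit: π_S = q_S(195 - (1/2)q_S - (174 - (1/2)q_S)/2) - 40q_S = (108 - (1/4)q_S)q_S - 40q_S.
Leader FOC: 68 - (1/2)q_S = 0, so q_S = 136.
Then q_M = (174 - (1/2)·136) = 106.

136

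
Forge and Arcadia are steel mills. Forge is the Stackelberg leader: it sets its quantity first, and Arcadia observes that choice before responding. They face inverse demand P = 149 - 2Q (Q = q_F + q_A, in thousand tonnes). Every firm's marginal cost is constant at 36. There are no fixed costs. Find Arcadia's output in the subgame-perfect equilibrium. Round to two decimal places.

Solve by backward induction. Given q_F, the follower Arcadia maximises π_A = (149 - 2q_F - 2q_A)q_A - 36q_A.
Setting the follower's marginal profit to zero, 113 - 2q_F - 4q_A = 0, i.e. q_A = (113 - 2q_F)/4.
The leader anticipates this reaction. Substituting into P = 149 - 2Q gives P = 185/2 - q_F, so π_F = (185/2 - q_F)q_F - 36q_F.
Leader FOC: 113/2 - 2q_F = 0, so q_F = 113/4.
Then q_A = (113 - 2·(113/4))/4 = 113/8.

14.13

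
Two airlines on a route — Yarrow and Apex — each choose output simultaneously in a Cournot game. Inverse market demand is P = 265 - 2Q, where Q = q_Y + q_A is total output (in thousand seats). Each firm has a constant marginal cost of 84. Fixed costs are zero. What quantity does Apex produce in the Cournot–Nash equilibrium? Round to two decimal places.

30.17

Each firm earns π_i = (265 - 2Q)q_i - 84q_i.
Setting ∂π_i/∂q_i = 0 with rivals' quantities fixed: 181 - 4q_i - 2q_j = 0.
With identical firms every q_j equals q_i, so q_j = q_i and 181 = 6q_i, giving q_i = 181/6.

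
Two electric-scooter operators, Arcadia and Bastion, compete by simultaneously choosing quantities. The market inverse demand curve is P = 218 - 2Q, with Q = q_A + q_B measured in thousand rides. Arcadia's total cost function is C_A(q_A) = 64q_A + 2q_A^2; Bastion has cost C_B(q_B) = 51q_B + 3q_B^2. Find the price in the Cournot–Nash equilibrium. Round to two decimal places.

159.21

Arcadia's profit: π_A = (218 - 2Q)q_A - (64q_A + 2q_A²). Setting ∂π_A/∂q_A = 0: 154 - 8q_A - 2(q_B) = 0.
Bastion's first-order condition: 167 - 10q_B - 2(q_A) = 0.
Rearranging gives the reaction functions q_A = (154 - 2q_B)/8 and q_B = (167 - 2q_A)/10.
Solving the pair: q_A = 603/38, q_B = 257/19.
Total output Q = 1117/38, so price P = 218 - 2·(1117/38) = 159.2105.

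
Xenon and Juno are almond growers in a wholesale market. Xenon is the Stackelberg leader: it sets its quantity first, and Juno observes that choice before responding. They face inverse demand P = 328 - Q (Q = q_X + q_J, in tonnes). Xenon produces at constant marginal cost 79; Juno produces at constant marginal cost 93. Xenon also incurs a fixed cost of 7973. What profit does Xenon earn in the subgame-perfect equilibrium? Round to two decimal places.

673.13

The follower Juno best-responds to any q_X: π_J = (328 - Q)q_J - 93q_J.
Follower FOC: 235 - q_X - 2q_J = 0, so q_J(q_X) = (235 - q_X)/2.
The leader anticipates this reaction. Substituting into P = 328 - Q gives P = 421/2 - (1/2)q_X, so π_X = (421/2 - (1/2)q_X)q_X - 79q_X.
Leader FOC: 263/2 - q_X = 0, so q_X = 263/2.
Then q_J = (235 - 263/2)/2 = 207/4.
Price P = 328 - 733/4 = 579/4.
Xenon's profit: (579/4 - 79)·(263/2) - 7973 = 673.1250.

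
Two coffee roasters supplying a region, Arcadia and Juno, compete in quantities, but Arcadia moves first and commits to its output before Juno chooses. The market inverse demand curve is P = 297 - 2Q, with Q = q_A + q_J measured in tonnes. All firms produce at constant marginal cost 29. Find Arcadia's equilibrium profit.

4489

Solve by backward induction. Given q_A, the follower Juno maximises π_J = (297 - 2q_A - 2q_J)q_J - 29q_J.
∂π_J/∂q_J = 268 - 2q_A - 4q_J = 0 gives the reaction function q_J = (268 - 2q_A)/4.
Arcadia substitutes q_J(q_A) into its own profit: π_A = q_A(297 - 2q_A - (268 - 2q_A)/2) - 29q_A = (163 - q_A)q_A - 29q_A.
Maximising: ∂π_A/∂q_A = 134 - 2q_A = 0, giving q_A = 67.
Then q_J = (268 - 2·67)/4 = 67/2.
Price P = 297 - 2·(201/2) = 96.
Arcadia's profit: (96 - 29)·67 = 4489.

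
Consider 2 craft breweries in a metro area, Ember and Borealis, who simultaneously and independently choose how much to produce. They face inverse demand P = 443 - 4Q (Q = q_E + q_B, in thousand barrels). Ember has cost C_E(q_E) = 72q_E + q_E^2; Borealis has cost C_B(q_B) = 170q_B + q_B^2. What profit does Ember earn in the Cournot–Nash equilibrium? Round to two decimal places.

Ember's profit: π_E = (443 - 4Q)q_E - (72q_E + q_E²). Setting ∂π_E/∂q_E = 0: 371 - 10q_E - 4(q_B) = 0.
Borealis's first-order condition: 273 - 10q_B - 4(q_E) = 0.
Best responses: q_E = (371 - 4q_B)/10, q_B = (273 - 4q_E)/10.
Substituting one into the other gives q_E = 187/6 and q_B = 89/6.
Price P = 443 - 4·46 = 259.
Ember's profit: 259·(187/6) - 72·(187/6) - (187/6)² = 4856.8056.

4856.81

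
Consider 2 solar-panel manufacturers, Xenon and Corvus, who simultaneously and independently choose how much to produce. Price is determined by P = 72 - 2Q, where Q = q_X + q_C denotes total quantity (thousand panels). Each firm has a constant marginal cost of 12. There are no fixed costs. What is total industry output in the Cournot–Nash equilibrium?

A representative firm's profit is π_i = q_i(72 - 2Q) - 12q_i.
First-order condition (treating rivals' output as given): 60 - 4q_i - 2q_j = 0.
By symmetry each firm produces the same amount; substituting q_j = q_i yields q_i = 60/6 = 10.
Total output Q = 10 + 10 = 20.

20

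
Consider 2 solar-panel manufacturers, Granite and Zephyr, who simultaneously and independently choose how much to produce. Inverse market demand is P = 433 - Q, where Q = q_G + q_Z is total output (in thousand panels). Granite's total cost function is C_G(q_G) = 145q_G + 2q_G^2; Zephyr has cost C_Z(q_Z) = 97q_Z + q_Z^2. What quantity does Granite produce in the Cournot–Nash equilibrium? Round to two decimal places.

35.48

Granite's profit: π_G = (433 - Q)q_G - (145q_G + 2q_G²). Setting ∂π_G/∂q_G = 0: 288 - 6q_G - (q_Z) = 0.
Zephyr's profit: π_Z = (433 - Q)q_Z - (97q_Z + q_Z²). Setting ∂π_Z/∂q_Z = 0: 336 - 4q_Z - (q_G) = 0.
Best responses: q_G = (288 - q_Z)/6, q_Z = (336 - q_G)/4.
Substituting one into the other gives q_G = 816/23 and q_Z = 1728/23.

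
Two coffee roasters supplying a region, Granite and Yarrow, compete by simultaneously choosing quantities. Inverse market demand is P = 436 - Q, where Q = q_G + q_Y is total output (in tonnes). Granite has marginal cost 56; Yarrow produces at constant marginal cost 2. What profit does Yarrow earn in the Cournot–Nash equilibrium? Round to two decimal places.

Granite's profit: π_G = (436 - Q)q_G - (56q_G). Setting ∂π_G/∂q_G = 0: 380 - 2q_G - (q_Y) = 0.
Yarrow's profit: π_Y = (436 - Q)q_Y - (2q_Y). Setting ∂π_Y/∂q_Y = 0: 434 - 2q_Y - (q_G) = 0.
Best responses: q_G = (380 - q_Y)/2, q_Y = (434 - q_G)/2.
Solving the pair: q_G = 326/3, q_Y = 488/3.
Price P = 436 - 814/3 = 494/3.
Yarrow's profit: (494/3 - 2)·(488/3) = 26460.4444.

26460.44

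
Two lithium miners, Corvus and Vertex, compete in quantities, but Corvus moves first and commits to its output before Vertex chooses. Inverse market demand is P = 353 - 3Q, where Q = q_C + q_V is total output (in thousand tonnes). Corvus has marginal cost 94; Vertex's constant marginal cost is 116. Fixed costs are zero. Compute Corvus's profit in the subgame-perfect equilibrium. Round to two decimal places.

3290.04

The follower Vertex best-responds to any q_C: π_V = (353 - 3Q)q_V - 116q_V.
Follower FOC: 237 - 3q_C - 6q_V = 0, so q_V(q_C) = (237 - 3q_C)/6.
The leader anticipates this reaction. Substituting into P = 353 - 3Q gives P = 469/2 - (3/2)q_C, so π_C = (469/2 - (3/2)q_C)q_C - 94q_C.
Maximising: ∂π_C/∂q_C = 281/2 - 3q_C = 0, giving q_C = 281/6.
Then q_V = (237 - 3·(281/6))/6 = 193/12.
Price P = 353 - 3·(755/12) = 657/4.
Corvus's profit: (657/4 - 94)·(281/6) = 3290.0417.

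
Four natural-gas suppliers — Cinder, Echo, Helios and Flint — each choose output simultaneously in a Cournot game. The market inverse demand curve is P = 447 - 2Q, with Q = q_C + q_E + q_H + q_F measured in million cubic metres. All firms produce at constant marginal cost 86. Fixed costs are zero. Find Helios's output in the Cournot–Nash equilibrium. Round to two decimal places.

36.10

A representative firm's profit is π_i = q_i(447 - 2Q) - 86q_i.
First-order condition (treating rivals' output as given): 361 - 4q_i - 2·Σ_{j≠i} q_j = 0.
With identical firms every q_j equals q_i, so Σ_{j≠i} q_j = 3q_i and 361 = 10q_i, giving q_i = 361/10.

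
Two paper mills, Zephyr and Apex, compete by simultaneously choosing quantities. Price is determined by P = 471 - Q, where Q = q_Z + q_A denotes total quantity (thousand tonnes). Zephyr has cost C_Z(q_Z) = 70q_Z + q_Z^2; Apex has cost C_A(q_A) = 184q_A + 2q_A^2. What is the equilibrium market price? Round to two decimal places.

Zephyr's profit: π_Z = (471 - Q)q_Z - (70q_Z + q_Z²). Setting ∂π_Z/∂q_Z = 0: 401 - 4q_Z - (q_A) = 0.
Apex's profit: π_A = (471 - Q)q_A - (184q_A + 2q_A²). Setting ∂π_A/∂q_A = 0: 287 - 6q_A - (q_Z) = 0.
Best responses: q_Z = (401 - q_A)/4, q_A = (287 - q_Z)/6.
Solving the pair: q_Z = 92.1304, q_A = 747/23.
Total output Q = 124.6087, so price P = 471 - 124.6087 = 346.3913.

346.39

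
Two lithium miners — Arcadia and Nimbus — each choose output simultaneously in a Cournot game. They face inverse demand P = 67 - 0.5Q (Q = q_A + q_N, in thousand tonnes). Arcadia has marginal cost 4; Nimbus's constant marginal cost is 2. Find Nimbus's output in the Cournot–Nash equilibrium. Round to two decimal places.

Arcadia's profit: π_A = (67 - 0.5Q)q_A - (4q_A). Setting ∂π_A/∂q_A = 0: 63 - q_A - (1/2)(q_N) = 0.
Nimbus's first-order condition: 65 - q_N - (1/2)(q_A) = 0.
Rearranging gives the reaction functions q_A = (63 - (1/2)q_N) and q_N = (65 - (1/2)q_A).
Solving the pair: q_A = 122/3, q_N = 134/3.

44.67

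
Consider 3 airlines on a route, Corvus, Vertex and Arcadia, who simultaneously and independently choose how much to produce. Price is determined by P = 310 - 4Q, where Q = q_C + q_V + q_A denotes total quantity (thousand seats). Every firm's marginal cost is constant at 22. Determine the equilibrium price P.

Each firm earns π_i = (310 - 4Q)q_i - 22q_i.
First-order condition (treating rivals' output as given): 288 - 8q_i - 4·Σ_{j≠i} q_j = 0.
By symmetry each firm produces the same amount; substituting Σ_{j≠i} q_j = 2q_i yields q_i = 288/16 = 18.
Total output Q = 54, so price P = 310 - 4·54 = 94.

94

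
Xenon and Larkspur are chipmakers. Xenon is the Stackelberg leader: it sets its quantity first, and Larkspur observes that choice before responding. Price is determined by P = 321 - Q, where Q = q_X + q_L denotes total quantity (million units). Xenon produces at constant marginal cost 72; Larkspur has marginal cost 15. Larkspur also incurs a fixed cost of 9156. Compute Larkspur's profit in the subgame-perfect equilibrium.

1869

The follower Larkspur best-responds to any q_X: π_L = (321 - Q)q_L - 15q_L.
Follower FOC: 306 - q_X - 2q_L = 0, so q_L(q_X) = (306 - q_X)/2.
The leader anticipates this reaction. Substituting into P = 321 - Q gives P = 168 - (1/2)q_X, so π_X = (168 - (1/2)q_X)q_X - 72q_X.
The leader's first-order condition 96 - q_X = 0 yields q_X = 96.
Then q_L = (306 - 96)/2 = 105.
Price P = 321 - 201 = 120.
Larkspur's profit: (120 - 15)·105 - 9156 = 1869.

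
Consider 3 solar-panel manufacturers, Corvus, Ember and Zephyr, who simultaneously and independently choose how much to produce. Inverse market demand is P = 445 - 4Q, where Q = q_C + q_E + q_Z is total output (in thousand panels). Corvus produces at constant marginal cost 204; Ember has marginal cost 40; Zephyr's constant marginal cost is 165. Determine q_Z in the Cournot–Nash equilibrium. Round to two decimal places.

12.13

Corvus's profit: π_C = (445 - 4Q)q_C - (204q_C). Setting ∂π_C/∂q_C = 0: 241 - 8q_C - 4(q_E + q_Z) = 0.
Ember's profit: π_E = (445 - 4Q)q_E - (40q_E). Setting ∂π_E/∂q_E = 0: 405 - 8q_E - 4(q_C + q_Z) = 0.
Zephyr's profit: π_Z = (445 - 4Q)q_Z - (165q_Z). Setting ∂π_Z/∂q_Z = 0: 280 - 8q_Z - 4(q_C + q_E) = 0.
Summing all 3 equations gives 926 − 16Q = 0, hence Q = 463/8.
Back-substituting: q_C = (241 − 463/2)/4 = 19/8, q_E = (405 − 463/2)/4 = 347/8, q_Z = (280 − 463/2)/4 = 97/8.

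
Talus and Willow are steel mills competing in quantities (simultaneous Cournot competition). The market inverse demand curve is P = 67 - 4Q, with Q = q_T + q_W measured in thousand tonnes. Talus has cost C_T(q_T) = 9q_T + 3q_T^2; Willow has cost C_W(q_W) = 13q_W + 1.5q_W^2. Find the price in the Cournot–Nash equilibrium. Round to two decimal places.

39.58

Talus's profit: π_T = (67 - 4Q)q_T - (9q_T + 3q_T²). Setting ∂π_T/∂q_T = 0: 58 - 14q_T - 4(q_W) = 0.
Willow's first-order condition: 54 - 11q_W - 4(q_T) = 0.
Best responses: q_T = (58 - 4q_W)/14, q_W = (54 - 4q_T)/11.
Substituting one into the other gives q_T = 211/69 and q_W = 262/69.
Total output Q = 473/69, so price P = 67 - 4·(473/69) = 39.5797.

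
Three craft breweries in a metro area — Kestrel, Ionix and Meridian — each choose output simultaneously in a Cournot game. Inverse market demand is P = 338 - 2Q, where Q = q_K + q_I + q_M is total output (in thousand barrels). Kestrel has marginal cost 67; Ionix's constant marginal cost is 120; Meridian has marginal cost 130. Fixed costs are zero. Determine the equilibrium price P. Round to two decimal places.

Kestrel's profit: π_K = (338 - 2Q)q_K - (67q_K). Setting ∂π_K/∂q_K = 0: 271 - 4q_K - 2(q_I + q_M) = 0.
Ionix's first-order condition: 218 - 4q_I - 2(q_K + q_M) = 0.
Meridian's first-order condition: 208 - 4q_M - 2(q_K + q_I) = 0.
Summing all 3 equations gives 697 − 8Q = 0, hence Q = 697/8.
Back-substituting: q_K = (271 − 697/4)/2 = 387/8, q_I = (218 − 697/4)/2 = 175/8, q_M = (208 − 697/4)/2 = 135/8.
Total output Q = 697/8, so price P = 338 - 2·(697/8) = 655/4.

163.75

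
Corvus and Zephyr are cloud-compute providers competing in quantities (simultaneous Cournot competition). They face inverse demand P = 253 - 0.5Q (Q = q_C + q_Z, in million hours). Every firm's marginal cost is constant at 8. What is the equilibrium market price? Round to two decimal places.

A representative firm's profit is π_i = q_i(253 - 0.5Q) - 8q_i.
First-order condition (treating rivals' output as given): 245 - q_i - (1/2)q_j = 0.
By symmetry each firm produces the same amount; substituting q_j = q_i yields q_i = 245/(3/2) = 490/3.
Total output Q = 980/3, so price P = 253 - (1/2)·(980/3) = 269/3.

89.67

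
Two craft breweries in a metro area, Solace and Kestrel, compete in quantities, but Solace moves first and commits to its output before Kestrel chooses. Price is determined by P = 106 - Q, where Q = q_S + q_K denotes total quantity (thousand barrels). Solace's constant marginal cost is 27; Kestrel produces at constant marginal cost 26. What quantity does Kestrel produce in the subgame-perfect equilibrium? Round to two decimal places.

20.50

The follower Kestrel best-responds to any q_S: π_K = (106 - Q)q_K - 26q_K.
Setting the follower's marginal profit to zero, 80 - q_S - 2q_K = 0, i.e. q_K = (80 - q_S)/2.
The leader anticipates this reaction. Substituting into P = 106 - Q gives P = 66 - (1/2)q_S, so π_S = (66 - (1/2)q_S)q_S - 27q_S.
Maximising: ∂π_S/∂q_S = 39 - q_S = 0, giving q_S = 39.
Then q_K = (80 - 39)/2 = 41/2.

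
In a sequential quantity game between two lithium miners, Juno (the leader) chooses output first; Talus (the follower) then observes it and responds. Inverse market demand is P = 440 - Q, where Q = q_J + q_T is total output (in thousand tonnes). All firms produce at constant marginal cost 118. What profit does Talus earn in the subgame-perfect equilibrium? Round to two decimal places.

Solve by backward induction. Given q_J, the follower Talus maximises π_T = (440 - q_J - q_T)q_T - 118q_T.
Setting the follower's marginal profit to zero, 322 - q_J - 2q_T = 0, i.e. q_T = (322 - q_J)/2.
The leader anticipates this reaction. Substituting into P = 440 - Q gives P = 279 - (1/2)q_J, so π_J = (279 - (1/2)q_J)q_J - 118q_J.
Maximising: ∂π_J/∂q_J = 161 - q_J = 0, giving q_J = 161.
Then q_T = (322 - 161)/2 = 161/2.
Price P = 440 - 483/2 = 397/2.
Talus's profit: (397/2 - 118)·(161/2) = 6480.2500.

6480.25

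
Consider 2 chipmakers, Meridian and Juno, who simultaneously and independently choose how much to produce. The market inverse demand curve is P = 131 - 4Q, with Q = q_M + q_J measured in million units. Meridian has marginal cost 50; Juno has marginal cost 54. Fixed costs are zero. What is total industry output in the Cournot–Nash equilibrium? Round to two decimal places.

13.17

Meridian's profit: π_M = (131 - 4Q)q_M - (50q_M). Setting ∂π_M/∂q_M = 0: 81 - 8q_M - 4(q_J) = 0.
Juno's first-order condition: 77 - 8q_J - 4(q_M) = 0.
Best responses: q_M = (81 - 4q_J)/8, q_J = (77 - 4q_M)/8.
Solving the pair: q_M = 85/12, q_J = 73/12.
Total output Q = 85/12 + 73/12 = 79/6.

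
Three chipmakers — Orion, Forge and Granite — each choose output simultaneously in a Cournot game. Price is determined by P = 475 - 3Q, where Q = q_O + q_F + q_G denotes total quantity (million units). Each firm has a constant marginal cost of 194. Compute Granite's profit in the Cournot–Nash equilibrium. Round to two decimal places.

Each firm earns π_i = (475 - 3Q)q_i - 194q_i.
Setting ∂π_i/∂q_i = 0 with rivals' quantities fixed: 281 - 6q_i - 3·Σ_{j≠i} q_j = 0.
By symmetry each firm produces the same amount; substituting Σ_{j≠i} q_j = 2q_i yields q_i = 281/12.
Price P = 475 - 3·(281/4) = 1057/4.
Granite's profit: (1057/4 - 194)·(281/12) = 1645.0208.

1645.02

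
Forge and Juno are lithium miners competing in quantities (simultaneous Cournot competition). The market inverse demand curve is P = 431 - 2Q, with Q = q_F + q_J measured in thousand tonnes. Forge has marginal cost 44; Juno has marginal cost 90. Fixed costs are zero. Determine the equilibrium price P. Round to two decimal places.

Forge's profit: π_F = (431 - 2Q)q_F - (44q_F). Setting ∂π_F/∂q_F = 0: 387 - 4q_F - 2(q_J) = 0.
Juno's first-order condition: 341 - 4q_J - 2(q_F) = 0.
Rearranging gives the reaction functions q_F = (387 - 2q_J)/4 and q_J = (341 - 2q_F)/4.
Substituting one into the other gives q_F = 433/6 and q_J = 295/6.
Total output Q = 364/3, so price P = 431 - 2·(364/3) = 565/3.

188.33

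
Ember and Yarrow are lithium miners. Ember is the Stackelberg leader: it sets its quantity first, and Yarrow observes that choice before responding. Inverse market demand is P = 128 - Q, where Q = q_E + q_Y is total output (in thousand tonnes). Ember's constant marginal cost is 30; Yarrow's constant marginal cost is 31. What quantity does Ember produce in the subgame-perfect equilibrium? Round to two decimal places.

49.50

Solve by backward induction. Given q_E, the follower Yarrow maximises π_Y = (128 - q_E - q_Y)q_Y - 31q_Y.
∂π_Y/∂q_Y = 97 - q_E - 2q_Y = 0 gives the reaction function q_Y = (97 - q_E)/2.
Ember substitutes q_Y(q_E) into its own profit: π_E = q_E(128 - q_E - (97 - q_E)/2) - 30q_E = (159/2 - (1/2)q_E)q_E - 30q_E.
The leader's first-order condition 99/2 - q_E = 0 yields q_E = 99/2.
Then q_Y = (97 - 99/2)/2 = 95/4.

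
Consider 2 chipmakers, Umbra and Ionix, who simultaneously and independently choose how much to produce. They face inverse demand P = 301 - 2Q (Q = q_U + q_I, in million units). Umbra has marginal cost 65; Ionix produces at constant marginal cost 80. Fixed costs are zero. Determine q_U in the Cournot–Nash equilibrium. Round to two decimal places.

41.83

Umbra's profit: π_U = (301 - 2Q)q_U - (65q_U). Setting ∂π_U/∂q_U = 0: 236 - 4q_U - 2(q_I) = 0.
Ionix's profit: π_I = (301 - 2Q)q_I - (80q_I). Setting ∂π_I/∂q_I = 0: 221 - 4q_I - 2(q_U) = 0.
Best responses: q_U = (236 - 2q_I)/4, q_I = (221 - 2q_U)/4.
Solving the pair: q_U = 251/6, q_I = 103/3.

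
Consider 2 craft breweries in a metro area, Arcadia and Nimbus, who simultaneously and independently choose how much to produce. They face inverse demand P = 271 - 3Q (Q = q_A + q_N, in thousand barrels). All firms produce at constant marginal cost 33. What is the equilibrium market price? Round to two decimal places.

112.33

Each firm earns π_i = (271 - 3Q)q_i - 33q_i.
Setting ∂π_i/∂q_i = 0 with rivals' quantities fixed: 238 - 6q_i - 3q_j = 0.
By symmetry each firm produces the same amount; substituting q_j = q_i yields q_i = 238/9.
Total output Q = 476/9, so price P = 271 - 3·(476/9) = 337/3.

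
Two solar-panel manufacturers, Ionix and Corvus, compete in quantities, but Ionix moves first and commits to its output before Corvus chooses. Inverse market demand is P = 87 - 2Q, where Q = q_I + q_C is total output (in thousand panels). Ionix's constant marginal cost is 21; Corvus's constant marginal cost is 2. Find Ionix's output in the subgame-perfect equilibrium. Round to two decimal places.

11.75

Solve by backward induction. Given q_I, the follower Corvus maximises π_C = (87 - 2q_I - 2q_C)q_C - 2q_C.
Follower FOC: 85 - 2q_I - 4q_C = 0, so q_C(q_I) = (85 - 2q_I)/4.
Ionix substitutes q_C(q_I) into its own profit: π_I = q_I(87 - 2q_I - (85 - 2q_I)/2) - 21q_I = (89/2 - q_I)q_I - 21q_I.
Maximising: ∂π_I/∂q_I = 47/2 - 2q_I = 0, giving q_I = 47/4.
Then q_C = (85 - 2·(47/4))/4 = 123/8.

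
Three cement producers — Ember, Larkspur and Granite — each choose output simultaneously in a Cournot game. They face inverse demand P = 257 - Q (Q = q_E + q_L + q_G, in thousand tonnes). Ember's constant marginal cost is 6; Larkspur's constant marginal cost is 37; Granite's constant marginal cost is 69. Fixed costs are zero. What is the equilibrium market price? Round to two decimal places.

92.25

Ember's profit: π_E = (257 - Q)q_E - (6q_E). Setting ∂π_E/∂q_E = 0: 251 - 2q_E - (q_L + q_G) = 0.
Larkspur's first-order condition: 220 - 2q_L - (q_E + q_G) = 0.
Granite's profit: π_G = (257 - Q)q_G - (69q_G). Setting ∂π_G/∂q_G = 0: 188 - 2q_G - (q_E + q_L) = 0.
Adding the 3 first-order conditions: 659 − 4Q = 0, so Q = 659/4.
Back-substituting: q_E = (251 − 659/4) = 345/4, q_L = (220 − 659/4) = 221/4, q_G = (188 − 659/4) = 93/4.
Total output Q = 659/4, so price P = 257 - 659/4 = 369/4.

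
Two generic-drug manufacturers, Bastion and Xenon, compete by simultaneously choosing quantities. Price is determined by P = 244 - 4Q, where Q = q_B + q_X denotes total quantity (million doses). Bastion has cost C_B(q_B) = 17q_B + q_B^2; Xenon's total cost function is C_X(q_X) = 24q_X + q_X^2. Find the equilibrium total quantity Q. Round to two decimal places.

Bastion's profit: π_B = (244 - 4Q)q_B - (17q_B + q_B²). Setting ∂π_B/∂q_B = 0: 227 - 10q_B - 4(q_X) = 0.
Xenon's profit: π_X = (244 - 4Q)q_X - (24q_X + q_X²). Setting ∂π_X/∂q_X = 0: 220 - 10q_X - 4(q_B) = 0.
Rearranging gives the reaction functions q_B = (227 - 4q_X)/10 and q_X = (220 - 4q_B)/10.
Substituting one into the other gives q_B = 695/42 and q_X = 323/21.
Total output Q = 695/42 + 323/21 = 447/14.

31.93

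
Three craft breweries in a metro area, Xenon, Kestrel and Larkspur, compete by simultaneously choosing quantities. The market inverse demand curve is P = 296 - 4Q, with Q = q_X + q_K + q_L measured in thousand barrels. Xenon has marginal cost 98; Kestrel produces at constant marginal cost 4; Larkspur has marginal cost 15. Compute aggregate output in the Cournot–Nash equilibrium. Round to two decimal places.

48.19

Xenon's profit: π_X = (296 - 4Q)q_X - (98q_X). Setting ∂π_X/∂q_X = 0: 198 - 8q_X - 4(q_K + q_L) = 0.
Kestrel's profit: π_K = (296 - 4Q)q_K - (4q_K). Setting ∂π_K/∂q_K = 0: 292 - 8q_K - 4(q_X + q_L) = 0.
Larkspur's profit: π_L = (296 - 4Q)q_L - (15q_L). Setting ∂π_L/∂q_L = 0: 281 - 8q_L - 4(q_X + q_K) = 0.
Adding the 3 first-order conditions: 771 − 16Q = 0, so Q = 771/16.
Back-substituting: q_X = (198 − 771/4)/4 = 21/16, q_K = (292 − 771/4)/4 = 397/16, q_L = (281 − 771/4)/4 = 353/16.
Total output Q = 21/16 + 397/16 + 353/16 = 771/16.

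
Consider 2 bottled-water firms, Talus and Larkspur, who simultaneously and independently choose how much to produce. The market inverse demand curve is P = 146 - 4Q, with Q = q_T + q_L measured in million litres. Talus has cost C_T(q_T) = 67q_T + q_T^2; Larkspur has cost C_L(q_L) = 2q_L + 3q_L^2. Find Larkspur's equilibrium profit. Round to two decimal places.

Talus's profit: π_T = (146 - 4Q)q_T - (67q_T + q_T²). Setting ∂π_T/∂q_T = 0: 79 - 10q_T - 4(q_L) = 0.
Larkspur's first-order condition: 144 - 14q_L - 4(q_T) = 0.
Rearranging gives the reaction functions q_T = (79 - 4q_L)/10 and q_L = (144 - 4q_T)/14.
Solving the pair: q_T = 265/62, q_L = 281/31.
Price P = 146 - 4·(827/62) = 92.6452.
Larkspur's profit: 92.6452·(281/31) - 2·(281/31) - 3(281/31)² = 575.1582.

575.16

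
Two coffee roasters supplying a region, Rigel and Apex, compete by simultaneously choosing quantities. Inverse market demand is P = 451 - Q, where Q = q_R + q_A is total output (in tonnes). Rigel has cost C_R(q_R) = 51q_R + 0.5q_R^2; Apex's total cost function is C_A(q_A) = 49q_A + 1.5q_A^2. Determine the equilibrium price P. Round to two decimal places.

279.29

Rigel's profit: π_R = (451 - Q)q_R - (51q_R + (1/2)q_R²). Setting ∂π_R/∂q_R = 0: 400 - 3q_R - (q_A) = 0.
Apex's profit: π_A = (451 - Q)q_A - (49q_A + (3/2)q_A²). Setting ∂π_A/∂q_A = 0: 402 - 5q_A - (q_R) = 0.
Best responses: q_R = (400 - q_A)/3, q_A = (402 - q_R)/5.
Solving the pair: q_R = 799/7, q_A = 403/7.
Total output Q = 1202/7, so price P = 451 - 1202/7 = 1955/7.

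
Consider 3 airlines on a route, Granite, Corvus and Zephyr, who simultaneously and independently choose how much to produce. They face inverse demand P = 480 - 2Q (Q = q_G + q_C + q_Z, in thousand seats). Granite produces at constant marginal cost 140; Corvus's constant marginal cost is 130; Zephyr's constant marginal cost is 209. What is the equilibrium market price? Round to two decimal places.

Granite's profit: π_G = (480 - 2Q)q_G - (140q_G). Setting ∂π_G/∂q_G = 0: 340 - 4q_G - 2(q_C + q_Z) = 0.
Corvus's profit: π_C = (480 - 2Q)q_C - (130q_C). Setting ∂π_C/∂q_C = 0: 350 - 4q_C - 2(q_G + q_Z) = 0.
Zephyr's profit: π_Z = (480 - 2Q)q_Z - (209q_Z). Setting ∂π_Z/∂q_Z = 0: 271 - 4q_Z - 2(q_G + q_C) = 0.
Adding the 3 first-order conditions: 961 − 8Q = 0, so Q = 961/8.
Back-substituting: q_G = (340 − 961/4)/2 = 399/8, q_C = (350 − 961/4)/2 = 439/8, q_Z = (271 − 961/4)/2 = 123/8.
Total output Q = 961/8, so price P = 480 - 2·(961/8) = 959/4.

239.75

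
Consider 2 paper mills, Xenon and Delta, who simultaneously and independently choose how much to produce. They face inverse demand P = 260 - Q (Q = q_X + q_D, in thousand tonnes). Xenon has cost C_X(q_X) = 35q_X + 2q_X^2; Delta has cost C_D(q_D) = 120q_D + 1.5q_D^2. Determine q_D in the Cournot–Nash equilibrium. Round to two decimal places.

21.21

Xenon's profit: π_X = (260 - Q)q_X - (35q_X + 2q_X²). Setting ∂π_X/∂q_X = 0: 225 - 6q_X - (q_D) = 0.
Delta's first-order condition: 140 - 5q_D - (q_X) = 0.
Rearranging gives the reaction functions q_X = (225 - q_D)/6 and q_D = (140 - q_X)/5.
Substituting one into the other gives q_X = 985/29 and q_D = 615/29.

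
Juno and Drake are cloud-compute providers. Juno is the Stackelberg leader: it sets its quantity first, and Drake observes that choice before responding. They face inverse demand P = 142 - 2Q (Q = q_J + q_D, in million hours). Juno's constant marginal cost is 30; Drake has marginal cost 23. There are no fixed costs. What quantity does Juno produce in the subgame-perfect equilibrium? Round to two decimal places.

26.25

Solve by backward induction. Given q_J, the follower Drake maximises π_D = (142 - 2q_J - 2q_D)q_D - 23q_D.
Follower FOC: 119 - 2q_J - 4q_D = 0, so q_D(q_J) = (119 - 2q_J)/4.
The leader anticipates this reaction. Substituting into P = 142 - 2Q gives P = 165/2 - q_J, so π_J = (165/2 - q_J)q_J - 30q_J.
The leader's first-order condition 105/2 - 2q_J = 0 yields q_J = 105/4.
Then q_D = (119 - 2·(105/4))/4 = 133/8.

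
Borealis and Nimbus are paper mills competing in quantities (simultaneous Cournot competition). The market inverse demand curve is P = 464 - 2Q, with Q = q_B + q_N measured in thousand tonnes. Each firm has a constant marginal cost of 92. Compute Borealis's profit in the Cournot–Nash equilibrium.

A representative firm's profit is π_i = q_i(464 - 2Q) - 92q_i.
Setting ∂π_i/∂q_i = 0 with rivals' quantities fixed: 372 - 4q_i - 2q_j = 0.
With identical firms every q_j equals q_i, so q_j = q_i and 372 = 6q_i, giving q_i = 62.
Price P = 464 - 2·124 = 216.
Borealis's profit: (216 - 92)·62 = 7688.

7688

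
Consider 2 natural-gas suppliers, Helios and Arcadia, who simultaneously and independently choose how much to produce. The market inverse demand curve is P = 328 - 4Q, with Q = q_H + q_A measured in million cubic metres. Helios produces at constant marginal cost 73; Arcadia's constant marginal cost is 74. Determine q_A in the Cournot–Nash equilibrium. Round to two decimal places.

Helios's profit: π_H = (328 - 4Q)q_H - (73q_H). Setting ∂π_H/∂q_H = 0: 255 - 8q_H - 4(q_A) = 0.
Arcadia's first-order condition: 254 - 8q_A - 4(q_H) = 0.
Rearranging gives the reaction functions q_H = (255 - 4q_A)/8 and q_A = (254 - 4q_H)/8.
Solving the pair: q_H = 64/3, q_A = 253/12.

21.08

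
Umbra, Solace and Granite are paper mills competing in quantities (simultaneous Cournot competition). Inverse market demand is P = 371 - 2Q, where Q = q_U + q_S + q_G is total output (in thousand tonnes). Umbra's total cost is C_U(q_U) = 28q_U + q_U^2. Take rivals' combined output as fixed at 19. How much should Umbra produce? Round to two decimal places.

50.83

With rivals' combined output fixed at 19, Umbra's profit is π_U = (371 - 2·19 - 2q_U)q_U - (28q_U + q_U²) = (333 - 2q_U)q_U - (28q_U + q_U²).
∂π_U/∂q_U = 305 - 6q_U = 0, so q_U = 305/6.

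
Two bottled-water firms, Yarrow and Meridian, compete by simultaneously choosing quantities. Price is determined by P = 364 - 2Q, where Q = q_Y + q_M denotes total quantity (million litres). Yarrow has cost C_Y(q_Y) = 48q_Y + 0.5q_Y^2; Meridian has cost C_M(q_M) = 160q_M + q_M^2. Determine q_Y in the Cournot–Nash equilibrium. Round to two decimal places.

Yarrow's profit: π_Y = (364 - 2Q)q_Y - (48q_Y + (1/2)q_Y²). Setting ∂π_Y/∂q_Y = 0: 316 - 5q_Y - 2(q_M) = 0.
Meridian's first-order condition: 204 - 6q_M - 2(q_Y) = 0.
Rearranging gives the reaction functions q_Y = (316 - 2q_M)/5 and q_M = (204 - 2q_Y)/6.
Solving the pair: q_Y = 744/13, q_M = 194/13.

57.23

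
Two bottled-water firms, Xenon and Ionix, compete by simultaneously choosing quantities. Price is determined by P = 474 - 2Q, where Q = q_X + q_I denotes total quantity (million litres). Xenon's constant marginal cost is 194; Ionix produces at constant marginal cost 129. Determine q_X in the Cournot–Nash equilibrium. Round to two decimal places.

35.83

Xenon's profit: π_X = (474 - 2Q)q_X - (194q_X). Setting ∂π_X/∂q_X = 0: 280 - 4q_X - 2(q_I) = 0.
Ionix's profit: π_I = (474 - 2Q)q_I - (129q_I). Setting ∂π_I/∂q_I = 0: 345 - 4q_I - 2(q_X) = 0.
Best responses: q_X = (280 - 2q_I)/4, q_I = (345 - 2q_X)/4.
Solving the pair: q_X = 215/6, q_I = 205/3.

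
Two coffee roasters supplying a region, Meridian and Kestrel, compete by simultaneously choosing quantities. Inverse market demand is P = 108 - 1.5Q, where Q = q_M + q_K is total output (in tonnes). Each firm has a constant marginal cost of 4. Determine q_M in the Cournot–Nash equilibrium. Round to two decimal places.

Each firm earns π_i = (108 - 1.5Q)q_i - 4q_i.
Setting ∂π_i/∂q_i = 0 with rivals' quantities fixed: 104 - 3q_i - (3/2)q_j = 0.
With identical firms every q_j equals q_i, so q_j = q_i and 104 = (9/2)q_i, giving q_i = 208/9.

23.11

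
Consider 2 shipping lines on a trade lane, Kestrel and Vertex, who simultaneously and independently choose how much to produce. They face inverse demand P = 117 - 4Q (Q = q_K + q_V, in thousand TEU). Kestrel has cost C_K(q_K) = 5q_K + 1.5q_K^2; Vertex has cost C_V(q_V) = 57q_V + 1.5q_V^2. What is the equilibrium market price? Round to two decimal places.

71.13

Kestrel's profit: π_K = (117 - 4Q)q_K - (5q_K + (3/2)q_K²). Setting ∂π_K/∂q_K = 0: 112 - 11q_K - 4(q_V) = 0.
Vertex's profit: π_V = (117 - 4Q)q_V - (57q_V + (3/2)q_V²). Setting ∂π_V/∂q_V = 0: 60 - 11q_V - 4(q_K) = 0.
So q_K = (112 - 4q_V)/11 and q_V = (60 - 4q_K)/11.
Solving the pair: q_K = 992/105, q_V = 212/105.
Total output Q = 172/15, so price P = 117 - 4·(172/15) = 1067/15.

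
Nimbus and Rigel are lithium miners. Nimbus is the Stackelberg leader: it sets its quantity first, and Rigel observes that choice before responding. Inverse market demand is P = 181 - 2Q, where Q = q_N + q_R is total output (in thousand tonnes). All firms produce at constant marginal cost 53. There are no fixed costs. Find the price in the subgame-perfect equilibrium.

The follower Rigel best-responds to any q_N: π_R = (181 - 2Q)q_R - 53q_R.
∂π_R/∂q_R = 128 - 2q_N - 4q_R = 0 gives the reaction function q_R = (128 - 2q_N)/4.
Nimbus substitutes q_R(q_N) into its own profit: π_N = q_N(181 - 2q_N - (128 - 2q_N)/2) - 53q_N = (117 - q_N)q_N - 53q_N.
The leader's first-order condition 64 - 2q_N = 0 yields q_N = 32.
Then q_R = (128 - 2·32)/4 = 16.
Total output Q = 48, so price P = 181 - 2·48 = 85.

85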